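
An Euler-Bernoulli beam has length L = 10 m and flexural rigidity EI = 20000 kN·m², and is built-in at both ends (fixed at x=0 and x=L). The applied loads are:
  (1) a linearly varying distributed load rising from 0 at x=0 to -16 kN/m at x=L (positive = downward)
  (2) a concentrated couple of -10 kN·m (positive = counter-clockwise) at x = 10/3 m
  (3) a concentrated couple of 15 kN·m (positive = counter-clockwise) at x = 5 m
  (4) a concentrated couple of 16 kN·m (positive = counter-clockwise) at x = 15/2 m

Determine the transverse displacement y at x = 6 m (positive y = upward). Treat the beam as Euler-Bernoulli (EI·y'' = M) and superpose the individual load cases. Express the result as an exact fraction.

Load 1 — triangular load w₀=-16 kN/m (0→w₀ over full span):
  y_1 = -w₀x²(L-x)²(x+2L)/(120LEI) = -(-16)·6²·(10-6)²·(6+2·10)/(120·10·20000) = 156/15625 m
Load 2 — applied couple M₀=-10 kN·m at a=10/3 m (b=L-a=20/3):
  y_2 = (R_Ax³/6 - M_Ax²/2 - M₀(x-a)²/2)/EI  [x>a] with R_A=-4/3, M_A=0 = ((-4/3)·6³/6 - 0·6²/2 - (-10)·(6-(10/3))²/2)/20000 = -7/11250 m
Load 3 — applied couple M₀=15 kN·m at a=5 m (b=L-a=5):
  y_3 = (R_Ax³/6 - M_Ax²/2 - M₀(x-a)²/2)/EI  [x>a] with R_A=9/4, M_A=15/4 = ((9/4)·6³/6 - (15/4)·6²/2 - 15·(6-5)²/2)/20000 = 3/10000 m
Load 4 — applied couple M₀=16 kN·m at a=15/2 m (b=L-a=5/2):
  y_4 = (R_Ax³/6 - M_Ax²/2)/EI  [x≤a] with R_A=9/5, M_A=5 = ((9/5)·6³/6 - 5·6²/2)/20000 = -63/50000 m
Superposition: y = Σ y_i = 2363/281250 m ≈ 0.008402 m

y(6) = 2363/281250 m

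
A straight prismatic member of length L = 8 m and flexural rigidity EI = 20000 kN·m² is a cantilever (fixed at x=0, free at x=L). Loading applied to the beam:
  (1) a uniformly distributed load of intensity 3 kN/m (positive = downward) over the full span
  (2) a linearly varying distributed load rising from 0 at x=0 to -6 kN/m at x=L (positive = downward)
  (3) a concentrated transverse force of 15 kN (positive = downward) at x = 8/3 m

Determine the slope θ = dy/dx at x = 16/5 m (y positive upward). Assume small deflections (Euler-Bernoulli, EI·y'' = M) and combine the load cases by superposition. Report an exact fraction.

θ(16/5) = 2107/1171875 rad

Load 1 — uniform load w=3 kN/m over full span:
  θ_1 = -wx(x²-3Lx+3L²)/(6EI) = -3·(16/5)·((16/5)²-3·8·(16/5)+3·8²)/(6·20000) = -784/78125 rad
Load 2 — triangular load w₀=-6 kN/m (0→w₀ over full span):
  θ_2 = (w₀Lx²/4-w₀L²x/3-w₀x⁴/(24L))/EI = ((-6)·8·(16/5)²/4-(-6)·8²·(16/5)/3-(-6)·(16/5)⁴/(24·8))/20000 = 5664/390625 rad
Load 3 — point force P=15 kN at a=8/3 m (b=L-a=16/3):
  θ_3 = -Pa²/(2EI)  [x>a] = -15·(8/3)²/(2·20000) = -1/375 rad
Superposition: θ = Σ θ_i = 2107/1171875 rad ≈ 0.001798 rad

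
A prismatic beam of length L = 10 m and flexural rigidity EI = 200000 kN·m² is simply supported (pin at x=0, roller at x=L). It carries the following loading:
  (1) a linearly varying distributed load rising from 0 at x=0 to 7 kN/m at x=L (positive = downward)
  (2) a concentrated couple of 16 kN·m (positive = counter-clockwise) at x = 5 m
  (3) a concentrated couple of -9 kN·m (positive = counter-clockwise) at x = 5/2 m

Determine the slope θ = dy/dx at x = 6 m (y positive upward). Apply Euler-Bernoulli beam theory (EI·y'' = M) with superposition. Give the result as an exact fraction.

θ(6) = 33991/144000000 rad

Load 1 — triangular load w₀=7 kN/m (0→w₀ over full span):
  θ_1 = -w₀(7L⁴-30L²x²+15x⁴)/(360LEI) = -7·(7·10⁴-30·10²·6²+15·6⁴)/(360·10·200000) = 203/1125000 rad
Load 2 — applied couple M₀=16 kN·m at a=5 m (b=L-a=5):
  θ_2 = (M₀x²/(2L)-M₀(x-a)+C₁)/EI  [x>a] with C₁=M₀(3b²-L²)/(6L)=-20/3 = (16·6²/(2·10)-16·(6-5)+(-20/3))/200000 = 23/750000 rad
Load 3 — applied couple M₀=-9 kN·m at a=5/2 m (b=L-a=15/2):
  θ_3 = (M₀x²/(2L)-M₀(x-a)+C₁)/EI  [x>a] with C₁=M₀(3b²-L²)/(6L)=-165/16 = ((-9)·6²/(2·10)-(-9)·(6-(5/2))+(-165/16))/200000 = 399/16000000 rad
Superposition: θ = Σ θ_i = 33991/144000000 rad ≈ 0.000236 rad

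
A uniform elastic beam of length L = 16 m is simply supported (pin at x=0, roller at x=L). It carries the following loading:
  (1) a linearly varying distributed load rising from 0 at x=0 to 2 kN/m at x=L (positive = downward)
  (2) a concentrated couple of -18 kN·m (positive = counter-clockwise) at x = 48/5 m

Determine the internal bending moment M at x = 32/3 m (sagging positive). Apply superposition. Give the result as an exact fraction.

M(32/3) = 3046/81 kN·m

Load 1 — triangular load w₀=2 kN/m (0→w₀ over full span):
  M_1 = w₀Lx/6 - w₀x³/(6L) = 2·16·(32/3)/6 - 2·(32/3)³/(6·16) = 2560/81 kN·m
Load 2 — applied couple M₀=-18 kN·m at a=48/5 m (b=L-a=32/5):
  M_2 = M₀x/L - M₀  [x>a] = (-18)·(32/3)/16 - (-18) = 6 kN·m
Superposition: M = Σ M_i = 3046/81 kN·m ≈ 37.604938 kN·m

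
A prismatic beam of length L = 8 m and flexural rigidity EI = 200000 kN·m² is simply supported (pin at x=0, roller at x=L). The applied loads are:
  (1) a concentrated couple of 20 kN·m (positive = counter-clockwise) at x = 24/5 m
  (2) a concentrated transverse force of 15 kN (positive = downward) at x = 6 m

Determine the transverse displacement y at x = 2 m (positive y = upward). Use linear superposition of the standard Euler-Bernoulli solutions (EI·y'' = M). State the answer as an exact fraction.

Load 1 — applied couple M₀=20 kN·m at a=24/5 m (b=L-a=16/5):
  y_1 = (M₀x³/(6L)+C₁x)/EI  [x≤a] with C₁=M₀(3b²-L²)/(6L)=-208/15 = (20·2³/(6·8)+(-208/15)·2)/200000 = -61/500000 m
Load 2 — point force P=15 kN at a=6 m (b=L-a=2):
  y_2 = -Pbx(L²-b²-x²)/(6LEI)  [x≤a] = -15·2·2·(8²-2²-2²)/(6·8·200000) = -7/20000 m
Superposition: y = Σ y_i = -59/125000 m ≈ -0.000472 m

y(2) = -59/125000 m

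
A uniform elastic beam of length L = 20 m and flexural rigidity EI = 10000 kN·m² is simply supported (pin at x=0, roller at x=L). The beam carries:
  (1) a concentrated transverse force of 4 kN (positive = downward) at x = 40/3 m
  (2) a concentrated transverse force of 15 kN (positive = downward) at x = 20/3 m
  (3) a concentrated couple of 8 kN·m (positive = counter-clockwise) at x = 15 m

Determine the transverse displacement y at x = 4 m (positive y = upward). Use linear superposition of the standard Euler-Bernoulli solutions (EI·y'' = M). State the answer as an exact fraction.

Load 1 — point force P=4 kN at a=40/3 m (b=L-a=20/3):
  y_1 = -Pbx(L²-b²-x²)/(6LEI)  [x≤a] = -4·(20/3)·4·(20²-(20/3)²-4²)/(6·20·10000) = -1528/50625 m
Load 2 — point force P=15 kN at a=20/3 m (b=L-a=40/3):
  y_2 = -Pbx(L²-b²-x²)/(6LEI)  [x≤a] = -15·(40/3)·4·(20²-(40/3)²-4²)/(6·20·10000) = -464/3375 m
Load 3 — applied couple M₀=8 kN·m at a=15 m (b=L-a=5):
  y_3 = (M₀x³/(6L)+C₁x)/EI  [x≤a] with C₁=M₀(3b²-L²)/(6L)=-65/3 = (8·4³/(6·20)+(-65/3)·4)/10000 = -103/12500 m
Superposition: y = Σ y_i = -178103/1012500 m ≈ -0.175904 m

y(4) = -178103/1012500 m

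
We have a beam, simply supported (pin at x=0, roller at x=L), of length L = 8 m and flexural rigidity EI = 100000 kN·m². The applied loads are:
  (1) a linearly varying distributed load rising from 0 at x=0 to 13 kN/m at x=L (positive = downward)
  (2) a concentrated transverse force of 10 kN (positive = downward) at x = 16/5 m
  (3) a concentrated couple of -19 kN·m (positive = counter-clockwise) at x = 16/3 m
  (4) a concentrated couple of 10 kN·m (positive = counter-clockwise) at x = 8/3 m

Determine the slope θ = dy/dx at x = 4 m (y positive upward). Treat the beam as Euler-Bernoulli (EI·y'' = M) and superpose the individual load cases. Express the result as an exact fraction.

θ(4) = -1181/22500000 rad

Load 1 — triangular load w₀=13 kN/m (0→w₀ over full span):
  θ_1 = -w₀(7L⁴-30L²x²+15x⁴)/(360LEI) = -13·(7·8⁴-30·8²·4²+15·4⁴)/(360·8·100000) = -91/1125000 rad
Load 2 — point force P=10 kN at a=16/5 m (b=L-a=24/5):
  θ_2 = -Pa(2L²-6Lx+3x²+a²)/(6LEI)  [x>a] = -10·(16/5)·(2·8²-6·8·4+3·4²+(16/5)²)/(6·8·100000) = 3/78125 rad
Load 3 — applied couple M₀=-19 kN·m at a=16/3 m (b=L-a=8/3):
  θ_3 = (M₀x²/(2L)+C₁)/EI  [x≤a] with C₁=M₀(3b²-L²)/(6L)=152/9 = ((-19)·4²/(2·8)+(152/9))/100000 = -19/900000 rad
Load 4 — applied couple M₀=10 kN·m at a=8/3 m (b=L-a=16/3):
  θ_4 = (M₀x²/(2L)-M₀(x-a)+C₁)/EI  [x>a] with C₁=M₀(3b²-L²)/(6L)=40/9 = (10·4²/(2·8)-10·(4-(8/3))+(40/9))/100000 = 1/90000 rad
Superposition: θ = Σ θ_i = -1181/22500000 rad ≈ -0.000052 rad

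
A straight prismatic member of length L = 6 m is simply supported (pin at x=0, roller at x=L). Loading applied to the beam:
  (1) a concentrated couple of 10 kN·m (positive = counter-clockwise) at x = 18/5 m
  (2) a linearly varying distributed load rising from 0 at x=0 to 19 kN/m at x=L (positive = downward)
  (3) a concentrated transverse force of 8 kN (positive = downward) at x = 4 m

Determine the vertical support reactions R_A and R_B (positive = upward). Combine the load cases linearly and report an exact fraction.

Load 1 — applied couple M₀=10 kN·m at a=18/5 m (b=L-a=12/5):
  R_A = M₀/L = 10/6 = 5/3 kN
  R_B = -M₀/L = -10/6 = -5/3 kN
Load 2 — triangular load w₀=19 kN/m (0→w₀ over full span):
  R_A = w₀L/6 = 19·6/6 = 19 kN
  R_B = w₀L/3 = 19·6/3 = 38 kN
Load 3 — point force P=8 kN at a=4 m (b=L-a=2):
  R_A = Pb/L = 8·2/6 = 8/3 kN
  R_B = Pa/L = 8·4/6 = 16/3 kN
Superposition: R_A = 70/3 kN, R_B = 125/3 kN

R_A = 70/3 kN, R_B = 125/3 kN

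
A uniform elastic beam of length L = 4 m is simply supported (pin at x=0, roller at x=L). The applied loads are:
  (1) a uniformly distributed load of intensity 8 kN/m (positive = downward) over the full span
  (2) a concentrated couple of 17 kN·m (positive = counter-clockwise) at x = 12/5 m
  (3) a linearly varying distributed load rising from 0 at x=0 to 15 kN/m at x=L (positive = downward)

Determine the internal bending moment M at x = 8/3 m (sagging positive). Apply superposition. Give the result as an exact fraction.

Load 1 — uniform load w=8 kN/m over full span:
  M_1 = wx(L-x)/2 = 8·(8/3)·(4-(8/3))/2 = 128/9 kN·m
Load 2 — applied couple M₀=17 kN·m at a=12/5 m (b=L-a=8/5):
  M_2 = M₀x/L - M₀  [x>a] = 17·(8/3)/4 - 17 = -17/3 kN·m
Load 3 — triangular load w₀=15 kN/m (0→w₀ over full span):
  M_3 = w₀Lx/6 - w₀x³/(6L) = 15·4·(8/3)/6 - 15·(8/3)³/(6·4) = 400/27 kN·m
Superposition: M = Σ M_i = 631/27 kN·m ≈ 23.370370 kN·m

M(8/3) = 631/27 kN·m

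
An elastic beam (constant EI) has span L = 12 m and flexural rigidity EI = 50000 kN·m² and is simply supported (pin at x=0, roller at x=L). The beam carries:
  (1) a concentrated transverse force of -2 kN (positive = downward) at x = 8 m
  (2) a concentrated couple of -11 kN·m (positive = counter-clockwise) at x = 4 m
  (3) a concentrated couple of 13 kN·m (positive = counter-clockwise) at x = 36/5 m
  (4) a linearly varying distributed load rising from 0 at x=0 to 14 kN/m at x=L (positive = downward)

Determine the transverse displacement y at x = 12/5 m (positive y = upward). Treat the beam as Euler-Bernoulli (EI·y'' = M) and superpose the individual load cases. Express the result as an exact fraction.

Load 1 — point force P=-2 kN at a=8 m (b=L-a=4):
  y_1 = -Pbx(L²-b²-x²)/(6LEI)  [x≤a] = -(-2)·4·(12/5)·(12²-4²-(12/5)²)/(6·12·50000) = 764/1171875 m
Load 2 — applied couple M₀=-11 kN·m at a=4 m (b=L-a=8):
  y_2 = (M₀x³/(6L)+C₁x)/EI  [x≤a] with C₁=M₀(3b²-L²)/(6L)=-22/3 = ((-11)·(12/5)³/(6·12)+(-22/3)·(12/5))/50000 = -154/390625 m
Load 3 — applied couple M₀=13 kN·m at a=36/5 m (b=L-a=24/5):
  y_3 = (M₀x³/(6L)+C₁x)/EI  [x≤a] with C₁=M₀(3b²-L²)/(6L)=-338/25 = (13·(12/5)³/(6·12)+(-338/25)·(12/5))/50000 = -234/390625 m
Load 4 — triangular load w₀=14 kN/m (0→w₀ over full span):
  y_4 = -w₀x(7L⁴-10L²x²+3x⁴)/(360LEI) = -14·(12/5)·(7·12⁴-10·12²·(12/5)²+3·(12/5)⁴)/(360·12·50000) = -1040256/48828125 m
Superposition: y = Σ y_i = -3170768/146484375 m ≈ -0.021646 m

y(12/5) = -3170768/146484375 m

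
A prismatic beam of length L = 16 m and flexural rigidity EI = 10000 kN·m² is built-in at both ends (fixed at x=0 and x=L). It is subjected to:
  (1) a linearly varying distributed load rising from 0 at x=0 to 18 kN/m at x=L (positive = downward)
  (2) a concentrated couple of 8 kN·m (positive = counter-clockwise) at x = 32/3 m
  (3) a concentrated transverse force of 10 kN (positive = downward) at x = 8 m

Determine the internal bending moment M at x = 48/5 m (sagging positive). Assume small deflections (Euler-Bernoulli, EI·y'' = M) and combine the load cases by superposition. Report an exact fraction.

Load 1 — triangular load w₀=18 kN/m (0→w₀ over full span):
  M_1 = 3w₀Lx/20 - w₀L²/30 - w₀x³/(6L) = 3·18·16·(48/5)/20 - 18·16²/30 - 18·(48/5)³/(6·16) = 11904/125 kN·m
Load 2 — applied couple M₀=8 kN·m at a=32/3 m (b=L-a=16/3):
  M_2 = R_Ax - M_A  [x≤a] with R_A=2/3, M_A=8/3 = (2/3)·(48/5) - (8/3) = 56/15 kN·m
Load 3 — point force P=10 kN at a=8 m (b=L-a=8):
  M_3 = Pa²(a+3b)(L-x)/L³ - Pa²b/L²  [x>a] = 10·8²·(8+3·8)·(16-(48/5))/16³ - 10·8²·8/16² = 12 kN·m
Superposition: M = Σ M_i = 41612/375 kN·m ≈ 110.965333 kN·m

M(48/5) = 41612/375 kN·m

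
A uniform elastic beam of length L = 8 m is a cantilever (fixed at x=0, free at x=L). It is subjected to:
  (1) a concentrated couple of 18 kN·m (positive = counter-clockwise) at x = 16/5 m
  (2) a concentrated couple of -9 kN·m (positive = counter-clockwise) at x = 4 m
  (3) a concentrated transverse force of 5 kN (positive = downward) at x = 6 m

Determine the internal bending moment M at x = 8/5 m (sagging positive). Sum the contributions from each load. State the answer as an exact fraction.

Load 1 — applied couple M₀=18 kN·m at a=16/5 m (b=L-a=24/5):
  M_1 = M₀  [x≤a] = 18 = 18 kN·m
Load 2 — applied couple M₀=-9 kN·m at a=4 m (b=L-a=4):
  M_2 = M₀  [x≤a] = (-9) = -9 kN·m
Load 3 — point force P=5 kN at a=6 m (b=L-a=2):
  M_3 = -P(a-x)  [x≤a] = -5·(6-(8/5)) = -22 kN·m
Superposition: M = Σ M_i = -13 kN·m ≈ -13.000000 kN·m

M(8/5) = -13 kN·m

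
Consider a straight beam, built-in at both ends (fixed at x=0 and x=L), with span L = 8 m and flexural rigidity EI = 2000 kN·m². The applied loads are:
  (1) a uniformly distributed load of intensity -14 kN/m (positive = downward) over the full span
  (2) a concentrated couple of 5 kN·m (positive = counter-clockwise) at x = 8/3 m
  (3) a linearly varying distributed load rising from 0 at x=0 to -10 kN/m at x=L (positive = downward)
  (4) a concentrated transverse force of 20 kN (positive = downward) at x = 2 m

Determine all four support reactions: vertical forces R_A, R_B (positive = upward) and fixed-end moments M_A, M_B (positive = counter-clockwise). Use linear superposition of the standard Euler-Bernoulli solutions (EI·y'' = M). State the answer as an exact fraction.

Load 1 — uniform load w=-14 kN/m over full span:
  R_A = wL/2 = (-14)·8/2 = -56 kN
  M_A = wL²/12 = (-14)·8²/12 = -224/3 kN·m
  R_B = wL/2 = (-14)·8/2 = -56 kN
  M_B = -wL²/12 = -(-14)·8²/12 = 224/3 kN·m
Load 2 — applied couple M₀=5 kN·m at a=8/3 m (b=L-a=16/3):
  R_A = 6M₀ab/L³ = 6·5·(8/3)·(16/3)/8³ = 5/6 kN
  M_A = M₀b(2a-b)/L² = 5·(16/3)·(2·(8/3)-(16/3))/8² = 0 kN·m
  R_B = -6M₀ab/L³ = -6·5·(8/3)·(16/3)/8³ = -5/6 kN
  M_B = M₀a(2b-a)/L² = 5·(8/3)·(2·(16/3)-(8/3))/8² = 5/3 kN·m
Load 3 — triangular load w₀=-10 kN/m (0→w₀ over full span):
  R_A = 3w₀L/20 = 3·(-10)·8/20 = -12 kN
  M_A = w₀L²/30 = (-10)·8²/30 = -64/3 kN·m
  R_B = 7w₀L/20 = 7·(-10)·8/20 = -28 kN
  M_B = -w₀L²/20 = -(-10)·8²/20 = 32 kN·m
Load 4 — point force P=20 kN at a=2 m (b=L-a=6):
  R_A = Pb²(3a+b)/L³ = 20·6²·(3·2+6)/8³ = 135/8 kN
  M_A = Pab²/L² = 20·2·6²/8² = 45/2 kN·m
  R_B = Pa²(a+3b)/L³ = 20·2²·(2+3·6)/8³ = 25/8 kN
  M_B = -Pa²b/L² = -20·2²·6/8² = -15/2 kN·m
Superposition: R_A = -1207/24 kN, M_A = -147/2 kN·m, R_B = -1961/24 kN, M_B = 605/6 kN·m

R_A = -1207/24 kN, M_A = -147/2 kN·m, R_B = -1961/24 kN, M_B = 605/6 kN·m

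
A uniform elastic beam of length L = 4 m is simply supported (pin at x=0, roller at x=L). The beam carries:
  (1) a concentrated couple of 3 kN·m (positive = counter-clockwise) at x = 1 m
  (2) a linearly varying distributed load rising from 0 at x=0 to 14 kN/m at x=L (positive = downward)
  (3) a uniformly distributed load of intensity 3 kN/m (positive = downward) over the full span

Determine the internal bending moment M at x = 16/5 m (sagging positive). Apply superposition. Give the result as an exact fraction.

M(16/5) = 1749/125 kN·m

Load 1 — applied couple M₀=3 kN·m at a=1 m (b=L-a=3):
  M_1 = M₀x/L - M₀  [x>a] = 3·(16/5)/4 - 3 = -3/5 kN·m
Load 2 — triangular load w₀=14 kN/m (0→w₀ over full span):
  M_2 = w₀Lx/6 - w₀x³/(6L) = 14·4·(16/5)/6 - 14·(16/5)³/(6·4) = 1344/125 kN·m
Load 3 — uniform load w=3 kN/m over full span:
  M_3 = wx(L-x)/2 = 3·(16/5)·(4-(16/5))/2 = 96/25 kN·m
Superposition: M = Σ M_i = 1749/125 kN·m ≈ 13.992000 kN·m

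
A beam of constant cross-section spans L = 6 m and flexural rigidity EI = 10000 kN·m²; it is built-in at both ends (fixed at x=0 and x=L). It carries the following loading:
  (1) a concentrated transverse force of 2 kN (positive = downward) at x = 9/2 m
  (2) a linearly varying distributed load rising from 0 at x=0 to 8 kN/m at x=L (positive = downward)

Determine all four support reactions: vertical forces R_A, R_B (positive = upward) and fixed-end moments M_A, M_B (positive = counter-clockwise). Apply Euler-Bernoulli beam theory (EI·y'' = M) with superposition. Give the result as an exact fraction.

Load 1 — point force P=2 kN at a=9/2 m (b=L-a=3/2):
  R_A = Pb²(3a+b)/L³ = 2·(3/2)²·(3·(9/2)+(3/2))/6³ = 5/16 kN
  M_A = Pab²/L² = 2·(9/2)·(3/2)²/6² = 9/16 kN·m
  R_B = Pa²(a+3b)/L³ = 2·(9/2)²·((9/2)+3·(3/2))/6³ = 27/16 kN
  M_B = -Pa²b/L² = -2·(9/2)²·(3/2)/6² = -27/16 kN·m
Load 2 — triangular load w₀=8 kN/m (0→w₀ over full span):
  R_A = 3w₀L/20 = 3·8·6/20 = 36/5 kN
  M_A = w₀L²/30 = 8·6²/30 = 48/5 kN·m
  R_B = 7w₀L/20 = 7·8·6/20 = 84/5 kN
  M_B = -w₀L²/20 = -8·6²/20 = -72/5 kN·m
Superposition: R_A = 601/80 kN, M_A = 813/80 kN·m, R_B = 1479/80 kN, M_B = -1287/80 kN·m

R_A = 601/80 kN, M_A = 813/80 kN·m, R_B = 1479/80 kN, M_B = -1287/80 kN·m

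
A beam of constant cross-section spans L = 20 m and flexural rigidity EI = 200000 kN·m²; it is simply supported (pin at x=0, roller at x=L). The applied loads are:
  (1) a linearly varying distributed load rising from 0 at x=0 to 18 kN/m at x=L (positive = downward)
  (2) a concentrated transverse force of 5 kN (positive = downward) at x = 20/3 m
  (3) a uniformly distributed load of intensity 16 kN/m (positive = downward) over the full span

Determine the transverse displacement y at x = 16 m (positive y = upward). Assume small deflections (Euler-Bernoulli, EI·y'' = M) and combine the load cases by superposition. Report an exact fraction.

y(16) = -2017339/12656250 m

Load 1 — triangular load w₀=18 kN/m (0→w₀ over full span):
  y_1 = -w₀x(7L⁴-10L²x²+3x⁴)/(360LEI) = -18·16·(7·20⁴-10·20²·16²+3·16⁴)/(360·20·200000) = -4572/78125 m
Load 2 — point force P=5 kN at a=20/3 m (b=L-a=40/3):
  y_2 = -Pa(L-x)(2Lx-a²-x²)/(6LEI)  [x>a] = -5·(20/3)·(20-16)·(2·20·16-(20/3)²-16²)/(6·20·200000) = -191/101250 m
Load 3 — uniform load w=16 kN/m over full span:
  y_3 = -wx(L³-2Lx²+x³)/(24EI) = -16·16·(20³-2·20·16²+16³)/(24·200000) = -928/9375 m
Superposition: y = Σ y_i = -2017339/12656250 m ≈ -0.159395 m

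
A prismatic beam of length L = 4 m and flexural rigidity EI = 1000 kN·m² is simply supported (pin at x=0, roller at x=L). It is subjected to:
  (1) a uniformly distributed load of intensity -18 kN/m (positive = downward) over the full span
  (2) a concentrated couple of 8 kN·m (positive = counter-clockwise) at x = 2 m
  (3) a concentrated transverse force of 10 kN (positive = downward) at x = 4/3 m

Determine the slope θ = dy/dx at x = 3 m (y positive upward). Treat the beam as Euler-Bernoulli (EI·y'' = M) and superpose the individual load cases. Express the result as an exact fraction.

Load 1 — uniform load w=-18 kN/m over full span:
  θ_1 = -w(L³-6Lx²+4x³)/(24EI) = -(-18)·(4³-6·4·3²+4·3³)/(24·1000) = -33/1000 rad
Load 2 — applied couple M₀=8 kN·m at a=2 m (b=L-a=2):
  θ_2 = (M₀x²/(2L)-M₀(x-a)+C₁)/EI  [x>a] with C₁=M₀(3b²-L²)/(6L)=-4/3 = (8·3²/(2·4)-8·(3-2)+(-4/3))/1000 = -1/3000 rad
Load 3 — point force P=10 kN at a=4/3 m (b=L-a=8/3):
  θ_3 = -Pa(2L²-6Lx+3x²+a²)/(6LEI)  [x>a] = -10·(4/3)·(2·4²-6·4·3+3·3²+(4/3)²)/(6·4·1000) = 101/16200 rad
Superposition: θ = Σ θ_i = -439/16200 rad ≈ -0.027099 rad

θ(3) = -439/16200 rad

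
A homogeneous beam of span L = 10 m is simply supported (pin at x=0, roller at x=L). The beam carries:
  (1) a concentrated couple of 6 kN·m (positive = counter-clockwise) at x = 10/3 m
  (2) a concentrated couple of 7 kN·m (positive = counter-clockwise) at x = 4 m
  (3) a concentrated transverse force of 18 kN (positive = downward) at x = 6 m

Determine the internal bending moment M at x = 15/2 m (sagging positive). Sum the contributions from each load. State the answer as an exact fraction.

Load 1 — applied couple M₀=6 kN·m at a=10/3 m (b=L-a=20/3):
  M_1 = M₀x/L - M₀  [x>a] = 6·(15/2)/10 - 6 = -3/2 kN·m
Load 2 — applied couple M₀=7 kN·m at a=4 m (b=L-a=6):
  M_2 = M₀x/L - M₀  [x>a] = 7·(15/2)/10 - 7 = -7/4 kN·m
Load 3 — point force P=18 kN at a=6 m (b=L-a=4):
  M_3 = Pa(L-x)/L  [x>a] = 18·6·(10-(15/2))/10 = 27 kN·m
Superposition: M = Σ M_i = 95/4 kN·m ≈ 23.750000 kN·m

M(15/2) = 95/4 kN·m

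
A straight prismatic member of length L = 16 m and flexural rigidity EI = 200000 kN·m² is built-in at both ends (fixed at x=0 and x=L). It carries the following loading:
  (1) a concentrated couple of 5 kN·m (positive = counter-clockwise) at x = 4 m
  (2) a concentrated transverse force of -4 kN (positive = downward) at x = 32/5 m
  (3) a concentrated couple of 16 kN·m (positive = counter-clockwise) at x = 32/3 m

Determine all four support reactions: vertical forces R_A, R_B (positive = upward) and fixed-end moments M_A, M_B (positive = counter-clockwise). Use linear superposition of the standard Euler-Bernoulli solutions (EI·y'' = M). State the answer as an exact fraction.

R_A = -43541/48000 kN, M_A = -28921/6000 kN·m, R_B = -148459/48000 kN, M_B = 15413/2000 kN·m

Load 1 — applied couple M₀=5 kN·m at a=4 m (b=L-a=12):
  R_A = 6M₀ab/L³ = 6·5·4·12/16³ = 45/128 kN
  M_A = M₀b(2a-b)/L² = 5·12·(2·4-12)/16² = -15/16 kN·m
  R_B = -6M₀ab/L³ = -6·5·4·12/16³ = -45/128 kN
  M_B = M₀a(2b-a)/L² = 5·4·(2·12-4)/16² = 25/16 kN·m
Load 2 — point force P=-4 kN at a=32/5 m (b=L-a=48/5):
  R_A = Pb²(3a+b)/L³ = (-4)·(48/5)²·(3·(32/5)+(48/5))/16³ = -324/125 kN
  M_A = Pab²/L² = (-4)·(32/5)·(48/5)²/16² = -1152/125 kN·m
  R_B = Pa²(a+3b)/L³ = (-4)·(32/5)²·((32/5)+3·(48/5))/16³ = -176/125 kN
  M_B = -Pa²b/L² = -(-4)·(32/5)²·(48/5)/16² = 768/125 kN·m
Load 3 — applied couple M₀=16 kN·m at a=32/3 m (b=L-a=16/3):
  R_A = 6M₀ab/L³ = 6·16·(32/3)·(16/3)/16³ = 4/3 kN
  M_A = M₀b(2a-b)/L² = 16·(16/3)·(2·(32/3)-(16/3))/16² = 16/3 kN·m
  R_B = -6M₀ab/L³ = -6·16·(32/3)·(16/3)/16³ = -4/3 kN
  M_B = M₀a(2b-a)/L² = 16·(32/3)·(2·(16/3)-(32/3))/16² = 0 kN·m
Superposition: R_A = -43541/48000 kN, M_A = -28921/6000 kN·m, R_B = -148459/48000 kN, M_B = 15413/2000 kN·m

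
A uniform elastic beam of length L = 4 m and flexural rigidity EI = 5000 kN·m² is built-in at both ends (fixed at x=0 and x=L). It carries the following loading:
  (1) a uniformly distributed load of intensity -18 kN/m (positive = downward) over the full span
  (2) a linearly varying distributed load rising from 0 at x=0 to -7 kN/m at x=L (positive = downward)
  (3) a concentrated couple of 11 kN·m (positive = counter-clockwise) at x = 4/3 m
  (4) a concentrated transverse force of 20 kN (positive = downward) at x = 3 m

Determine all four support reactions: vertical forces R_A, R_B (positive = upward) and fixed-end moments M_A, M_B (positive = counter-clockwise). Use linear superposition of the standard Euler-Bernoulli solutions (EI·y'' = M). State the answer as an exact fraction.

Load 1 — uniform load w=-18 kN/m over full span:
  R_A = wL/2 = (-18)·4/2 = -36 kN
  M_A = wL²/12 = (-18)·4²/12 = -24 kN·m
  R_B = wL/2 = (-18)·4/2 = -36 kN
  M_B = -wL²/12 = -(-18)·4²/12 = 24 kN·m
Load 2 — triangular load w₀=-7 kN/m (0→w₀ over full span):
  R_A = 3w₀L/20 = 3·(-7)·4/20 = -21/5 kN
  M_A = w₀L²/30 = (-7)·4²/30 = -56/15 kN·m
  R_B = 7w₀L/20 = 7·(-7)·4/20 = -49/5 kN
  M_B = -w₀L²/20 = -(-7)·4²/20 = 28/5 kN·m
Load 3 — applied couple M₀=11 kN·m at a=4/3 m (b=L-a=8/3):
  R_A = 6M₀ab/L³ = 6·11·(4/3)·(8/3)/4³ = 11/3 kN
  M_A = M₀b(2a-b)/L² = 11·(8/3)·(2·(4/3)-(8/3))/4² = 0 kN·m
  R_B = -6M₀ab/L³ = -6·11·(4/3)·(8/3)/4³ = -11/3 kN
  M_B = M₀a(2b-a)/L² = 11·(4/3)·(2·(8/3)-(4/3))/4² = 11/3 kN·m
Load 4 — point force P=20 kN at a=3 m (b=L-a=1):
  R_A = Pb²(3a+b)/L³ = 20·1²·(3·3+1)/4³ = 25/8 kN
  M_A = Pab²/L² = 20·3·1²/4² = 15/4 kN·m
  R_B = Pa²(a+3b)/L³ = 20·3²·(3+3·1)/4³ = 135/8 kN
  M_B = -Pa²b/L² = -20·3²·1/4² = -45/4 kN·m
Superposition: R_A = -4009/120 kN, M_A = -1439/60 kN·m, R_B = -3911/120 kN, M_B = 1321/60 kN·m

R_A = -4009/120 kN, M_A = -1439/60 kN·m, R_B = -3911/120 kN, M_B = 1321/60 kN·m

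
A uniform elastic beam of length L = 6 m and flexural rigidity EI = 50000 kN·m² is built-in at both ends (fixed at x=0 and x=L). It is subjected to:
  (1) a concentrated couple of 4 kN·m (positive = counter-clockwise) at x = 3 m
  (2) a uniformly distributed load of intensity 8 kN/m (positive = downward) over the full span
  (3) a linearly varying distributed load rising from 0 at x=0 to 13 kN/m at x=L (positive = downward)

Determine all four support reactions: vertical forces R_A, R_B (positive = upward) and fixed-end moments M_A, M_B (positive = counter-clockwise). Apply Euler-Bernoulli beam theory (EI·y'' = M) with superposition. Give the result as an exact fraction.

R_A = 367/10 kN, M_A = 203/5 kN·m, R_B = 503/10 kN, M_B = -232/5 kN·m

Load 1 — applied couple M₀=4 kN·m at a=3 m (b=L-a=3):
  R_A = 6M₀ab/L³ = 6·4·3·3/6³ = 1 kN
  M_A = M₀b(2a-b)/L² = 4·3·(2·3-3)/6² = 1 kN·m
  R_B = -6M₀ab/L³ = -6·4·3·3/6³ = -1 kN
  M_B = M₀a(2b-a)/L² = 4·3·(2·3-3)/6² = 1 kN·m
Load 2 — uniform load w=8 kN/m over full span:
  R_A = wL/2 = 8·6/2 = 24 kN
  M_A = wL²/12 = 8·6²/12 = 24 kN·m
  R_B = wL/2 = 8·6/2 = 24 kN
  M_B = -wL²/12 = -8·6²/12 = -24 kN·m
Load 3 — triangular load w₀=13 kN/m (0→w₀ over full span):
  R_A = 3w₀L/20 = 3·13·6/20 = 117/10 kN
  M_A = w₀L²/30 = 13·6²/30 = 78/5 kN·m
  R_B = 7w₀L/20 = 7·13·6/20 = 273/10 kN
  M_B = -w₀L²/20 = -13·6²/20 = -117/5 kN·m
Superposition: R_A = 367/10 kN, M_A = 203/5 kN·m, R_B = 503/10 kN, M_B = -232/5 kN·m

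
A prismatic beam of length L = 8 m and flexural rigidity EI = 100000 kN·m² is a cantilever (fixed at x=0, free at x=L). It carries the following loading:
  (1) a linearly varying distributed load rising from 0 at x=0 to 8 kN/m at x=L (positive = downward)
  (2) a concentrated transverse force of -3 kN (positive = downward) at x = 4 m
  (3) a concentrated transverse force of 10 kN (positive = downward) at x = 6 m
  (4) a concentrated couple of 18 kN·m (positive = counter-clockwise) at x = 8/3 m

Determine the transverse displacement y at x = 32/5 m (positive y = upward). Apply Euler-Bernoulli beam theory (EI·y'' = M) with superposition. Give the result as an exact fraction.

Load 1 — triangular load w₀=8 kN/m (0→w₀ over full span):
  y_1 = (w₀Lx³/12-w₀L²x²/6-w₀x⁵/(120L))/EI = (8·8·(32/5)³/12-8·8²·(32/5)²/6-8·(32/5)⁵/(120·8))/100000 = -3203072/146484375 m
Load 2 — point force P=-3 kN at a=4 m (b=L-a=4):
  y_2 = -Pa²(3x-a)/(6EI)  [x>a] = -(-3)·4²·(3·(32/5)-4)/(6·100000) = 19/15625 m
Load 3 — point force P=10 kN at a=6 m (b=L-a=2):
  y_3 = -Pa²(3x-a)/(6EI)  [x>a] = -10·6²·(3·(32/5)-6)/(6·100000) = -99/12500 m
Load 4 — applied couple M₀=18 kN·m at a=8/3 m (b=L-a=16/3):
  y_4 = M₀a(2x-a)/(2EI)  [x>a] = 18·(8/3)·(2·(32/5)-(8/3))/(2·100000) = 38/15625 m
Superposition: y = Σ y_i = -15315413/585937500 m ≈ -0.026138 m

y(32/5) = -15315413/585937500 m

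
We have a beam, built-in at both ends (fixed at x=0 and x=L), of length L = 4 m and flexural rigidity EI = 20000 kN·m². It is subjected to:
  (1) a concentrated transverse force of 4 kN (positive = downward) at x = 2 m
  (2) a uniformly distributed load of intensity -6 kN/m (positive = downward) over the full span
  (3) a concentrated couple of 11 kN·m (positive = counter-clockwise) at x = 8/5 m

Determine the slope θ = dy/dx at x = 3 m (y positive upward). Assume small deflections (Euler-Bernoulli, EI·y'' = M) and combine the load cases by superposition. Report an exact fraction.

θ(3) = -177/1000000 rad

Load 1 — point force P=4 kN at a=2 m (b=L-a=2):
  θ_1 = Pa²(L-x)(2bL-(3b+a)(L-x))/(2L³EI)  [x>a] = 4·2²·(4-3)·(2·2·4-(3·2+2)·(4-3))/(2·4³·20000) = 1/20000 rad
Load 2 — uniform load w=-6 kN/m over full span:
  θ_2 = -wx(L-x)(L-2x)/(12EI) = -(-6)·3·(4-3)·(4-2·3)/(12·20000) = -3/20000 rad
Load 3 — applied couple M₀=11 kN·m at a=8/5 m (b=L-a=12/5):
  θ_3 = (R_Ax²/2 - M_Ax - M₀(x-a))/EI  [x>a] with R_A=99/25, M_A=33/25 = ((99/25)·3²/2 - (33/25)·3 - 11·(3-(8/5)))/20000 = -77/1000000 rad
Superposition: θ = Σ θ_i = -177/1000000 rad ≈ -0.000177 rad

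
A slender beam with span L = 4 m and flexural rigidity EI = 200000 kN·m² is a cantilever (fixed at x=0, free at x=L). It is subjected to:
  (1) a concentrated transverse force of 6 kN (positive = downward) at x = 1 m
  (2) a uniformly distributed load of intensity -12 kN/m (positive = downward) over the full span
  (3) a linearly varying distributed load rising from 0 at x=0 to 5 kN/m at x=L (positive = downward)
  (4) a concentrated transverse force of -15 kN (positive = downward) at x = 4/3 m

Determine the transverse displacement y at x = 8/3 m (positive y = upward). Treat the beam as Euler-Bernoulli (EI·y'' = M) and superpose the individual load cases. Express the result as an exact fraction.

y(8/3) = 25213/29160000 m

Load 1 — point force P=6 kN at a=1 m (b=L-a=3):
  y_1 = -Pa²(3x-a)/(6EI)  [x>a] = -6·1²·(3·(8/3)-1)/(6·200000) = -7/200000 m
Load 2 — uniform load w=-12 kN/m over full span:
  y_2 = -wx²(x²-4Lx+6L²)/(24EI) = -(-12)·(8/3)²·((8/3)²-4·4·(8/3)+6·4²)/(24·200000) = 272/253125 m
Load 3 — triangular load w₀=5 kN/m (0→w₀ over full span):
  y_3 = (w₀Lx³/12-w₀L²x²/6-w₀x⁵/(120L))/EI = (5·4·(8/3)³/12-5·4²·(8/3)²/6-5·(8/3)⁵/(120·4))/200000 = -736/2278125 m
Load 4 — point force P=-15 kN at a=4/3 m (b=L-a=8/3):
  y_4 = -Pa²(3x-a)/(6EI)  [x>a] = -(-15)·(4/3)²·(3·(8/3)-(4/3))/(6·200000) = 1/6750 m
Superposition: y = Σ y_i = 25213/29160000 m ≈ 0.000865 m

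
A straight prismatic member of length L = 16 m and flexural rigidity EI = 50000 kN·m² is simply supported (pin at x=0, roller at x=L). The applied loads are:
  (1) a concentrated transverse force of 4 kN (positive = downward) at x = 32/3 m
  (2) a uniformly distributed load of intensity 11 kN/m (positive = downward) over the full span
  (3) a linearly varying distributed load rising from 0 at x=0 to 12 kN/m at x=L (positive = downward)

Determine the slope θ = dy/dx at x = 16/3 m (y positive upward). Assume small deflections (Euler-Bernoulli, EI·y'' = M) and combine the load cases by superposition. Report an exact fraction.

θ(16/3) = -36992/1265625 rad

Load 1 — point force P=4 kN at a=32/3 m (b=L-a=16/3):
  θ_1 = -Pb(L²-b²-3x²)/(6LEI)  [x≤a] = -4·(16/3)·(16²-(16/3)²-3·(16/3)²)/(6·16·50000) = -32/50625 rad
Load 2 — uniform load w=11 kN/m over full span:
  θ_2 = -w(L³-6Lx²+4x³)/(24EI) = -11·(16³-6·16·(16/3)²+4·(16/3)³)/(24·50000) = -4576/253125 rad
Load 3 — triangular load w₀=12 kN/m (0→w₀ over full span):
  θ_3 = -w₀(7L⁴-30L²x²+15x⁴)/(360LEI) = -12·(7·16⁴-30·16²·(16/3)²+15·(16/3)⁴)/(360·16·50000) = -13312/1265625 rad
Superposition: θ = Σ θ_i = -36992/1265625 rad ≈ -0.029228 rad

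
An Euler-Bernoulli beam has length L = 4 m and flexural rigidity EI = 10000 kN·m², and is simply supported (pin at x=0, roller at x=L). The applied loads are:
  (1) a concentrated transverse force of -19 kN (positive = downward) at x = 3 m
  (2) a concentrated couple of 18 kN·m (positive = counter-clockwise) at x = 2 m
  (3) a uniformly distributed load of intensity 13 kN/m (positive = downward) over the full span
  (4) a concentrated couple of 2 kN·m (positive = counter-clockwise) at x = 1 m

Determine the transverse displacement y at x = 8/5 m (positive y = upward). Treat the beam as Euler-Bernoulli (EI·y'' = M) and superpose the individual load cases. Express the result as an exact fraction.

Load 1 — point force P=-19 kN at a=3 m (b=L-a=1):
  y_1 = -Pbx(L²-b²-x²)/(6LEI)  [x≤a] = -(-19)·1·(8/5)·(4²-1²-(8/5)²)/(6·4·10000) = 5909/3750000 m
Load 2 — applied couple M₀=18 kN·m at a=2 m (b=L-a=2):
  y_2 = (M₀x³/(6L)+C₁x)/EI  [x≤a] with C₁=M₀(3b²-L²)/(6L)=-3 = (18·(8/5)³/(6·4)+(-3)·(8/5))/10000 = -27/156250 m
Load 3 — uniform load w=13 kN/m over full span:
  y_3 = -wx(L³-2Lx²+x³)/(24EI) = -13·(8/5)·(4³-2·4·(8/5)²+(8/5)³)/(24·10000) = -1612/390625 m
Load 4 — applied couple M₀=2 kN·m at a=1 m (b=L-a=3):
  y_4 = (M₀x³/(6L)-M₀(x-a)²/2+C₁x)/EI  [x>a] with C₁=M₀(3b²-L²)/(6L)=11/12 = (2·(8/5)³/(6·4)-2·((8/5)-1)²/2+(11/12)·(8/5))/10000 = 181/1250000 m
Superposition: y = Σ y_i = -12089/4687500 m ≈ -0.002579 m

y(8/5) = -12089/4687500 m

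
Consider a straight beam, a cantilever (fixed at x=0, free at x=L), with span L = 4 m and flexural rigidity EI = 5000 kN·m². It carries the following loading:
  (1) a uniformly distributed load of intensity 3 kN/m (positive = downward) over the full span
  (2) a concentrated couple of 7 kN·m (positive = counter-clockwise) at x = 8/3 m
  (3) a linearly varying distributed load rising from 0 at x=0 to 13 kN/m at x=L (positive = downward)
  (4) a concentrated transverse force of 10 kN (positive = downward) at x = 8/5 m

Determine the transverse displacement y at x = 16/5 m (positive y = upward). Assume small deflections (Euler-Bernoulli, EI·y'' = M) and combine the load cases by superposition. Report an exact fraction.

y(16/5) = -5129644/87890625 m

Load 1 — uniform load w=3 kN/m over full span:
  y_1 = -wx²(x²-4Lx+6L²)/(24EI) = -3·(16/5)²·((16/5)²-4·4·(16/5)+6·4²)/(24·5000) = -5504/390625 m
Load 2 — applied couple M₀=7 kN·m at a=8/3 m (b=L-a=4/3):
  y_2 = M₀a(2x-a)/(2EI)  [x>a] = 7·(8/3)·(2·(16/5)-(8/3))/(2·5000) = 196/28125 m
Load 3 — triangular load w₀=13 kN/m (0→w₀ over full span):
  y_3 = (w₀Lx³/12-w₀L²x²/6-w₀x⁵/(120L))/EI = (13·4·(16/5)³/12-13·4²·(16/5)²/6-13·(16/5)⁵/(120·4))/5000 = -1301248/29296875 m
Load 4 — point force P=10 kN at a=8/5 m (b=L-a=12/5):
  y_4 = -Pa²(3x-a)/(6EI)  [x>a] = -10·(8/5)²·(3·(16/5)-(8/5))/(6·5000) = -64/9375 m
Superposition: y = Σ y_i = -5129644/87890625 m ≈ -0.058364 m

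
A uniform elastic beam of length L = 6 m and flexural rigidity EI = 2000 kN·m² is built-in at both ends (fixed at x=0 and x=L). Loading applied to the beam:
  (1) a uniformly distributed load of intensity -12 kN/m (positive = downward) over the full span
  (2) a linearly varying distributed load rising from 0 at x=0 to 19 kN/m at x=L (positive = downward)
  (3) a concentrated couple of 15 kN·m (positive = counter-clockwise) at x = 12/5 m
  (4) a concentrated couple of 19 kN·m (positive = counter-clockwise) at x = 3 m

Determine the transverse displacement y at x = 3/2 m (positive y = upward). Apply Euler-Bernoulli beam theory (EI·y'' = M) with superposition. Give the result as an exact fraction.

y(3/2) = 9927/5120000 m

Load 1 — uniform load w=-12 kN/m over full span:
  y_1 = -wx²(L-x)²/(24EI) = -(-12)·(3/2)²·(6-(3/2))²/(24·2000) = 729/64000 m
Load 2 — triangular load w₀=19 kN/m (0→w₀ over full span):
  y_2 = -w₀x²(L-x)²(x+2L)/(120LEI) = -19·(3/2)²·(6-(3/2))²·((3/2)+2·6)/(120·6·2000) = -41553/5120000 m
Load 3 — applied couple M₀=15 kN·m at a=12/5 m (b=L-a=18/5):
  y_3 = (R_Ax³/6 - M_Ax²/2)/EI  [x≤a] with R_A=18/5, M_A=9/5 = ((18/5)·(3/2)³/6 - (9/5)·(3/2)²/2)/2000 = 0 m
Load 4 — applied couple M₀=19 kN·m at a=3 m (b=L-a=3):
  y_4 = (R_Ax³/6 - M_Ax²/2)/EI  [x≤a] with R_A=19/4, M_A=19/4 = ((19/4)·(3/2)³/6 - (19/4)·(3/2)²/2)/2000 = -171/128000 m
Superposition: y = Σ y_i = 9927/5120000 m ≈ 0.001939 m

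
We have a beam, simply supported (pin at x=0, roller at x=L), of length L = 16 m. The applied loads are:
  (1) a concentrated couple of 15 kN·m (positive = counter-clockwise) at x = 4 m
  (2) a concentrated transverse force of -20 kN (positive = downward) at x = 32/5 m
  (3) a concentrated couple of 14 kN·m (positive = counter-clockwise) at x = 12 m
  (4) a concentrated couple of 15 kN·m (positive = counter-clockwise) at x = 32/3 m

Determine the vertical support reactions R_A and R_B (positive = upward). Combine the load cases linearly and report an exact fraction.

R_A = -37/4 kN, R_B = -43/4 kN

Load 1 — applied couple M₀=15 kN·m at a=4 m (b=L-a=12):
  R_A = M₀/L = 15/16 kN
  R_B = -M₀/L = -15/16 kN
Load 2 — point force P=-20 kN at a=32/5 m (b=L-a=48/5):
  R_A = Pb/L = (-20)·(48/5)/16 = -12 kN
  R_B = Pa/L = (-20)·(32/5)/16 = -8 kN
Load 3 — applied couple M₀=14 kN·m at a=12 m (b=L-a=4):
  R_A = M₀/L = 14/16 = 7/8 kN
  R_B = -M₀/L = -14/16 = -7/8 kN
Load 4 — applied couple M₀=15 kN·m at a=32/3 m (b=L-a=16/3):
  R_A = M₀/L = 15/16 kN
  R_B = -M₀/L = -15/16 kN
Superposition: R_A = -37/4 kN, R_B = -43/4 kN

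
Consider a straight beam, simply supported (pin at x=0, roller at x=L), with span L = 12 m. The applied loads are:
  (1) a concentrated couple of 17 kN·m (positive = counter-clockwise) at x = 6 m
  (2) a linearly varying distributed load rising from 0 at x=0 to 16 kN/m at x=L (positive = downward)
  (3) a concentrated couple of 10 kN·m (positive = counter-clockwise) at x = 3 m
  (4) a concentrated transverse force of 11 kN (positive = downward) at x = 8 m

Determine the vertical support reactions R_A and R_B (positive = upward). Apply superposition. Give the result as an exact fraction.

R_A = 455/12 kN, R_B = 829/12 kN

Load 1 — applied couple M₀=17 kN·m at a=6 m (b=L-a=6):
  R_A = M₀/L = 17/12 kN
  R_B = -M₀/L = -17/12 kN
Load 2 — triangular load w₀=16 kN/m (0→w₀ over full span):
  R_A = w₀L/6 = 16·12/6 = 32 kN
  R_B = w₀L/3 = 16·12/3 = 64 kN
Load 3 — applied couple M₀=10 kN·m at a=3 m (b=L-a=9):
  R_A = M₀/L = 10/12 = 5/6 kN
  R_B = -M₀/L = -10/12 = -5/6 kN
Load 4 — point force P=11 kN at a=8 m (b=L-a=4):
  R_A = Pb/L = 11·4/12 = 11/3 kN
  R_B = Pa/L = 11·8/12 = 22/3 kN
Superposition: R_A = 455/12 kN, R_B = 829/12 kN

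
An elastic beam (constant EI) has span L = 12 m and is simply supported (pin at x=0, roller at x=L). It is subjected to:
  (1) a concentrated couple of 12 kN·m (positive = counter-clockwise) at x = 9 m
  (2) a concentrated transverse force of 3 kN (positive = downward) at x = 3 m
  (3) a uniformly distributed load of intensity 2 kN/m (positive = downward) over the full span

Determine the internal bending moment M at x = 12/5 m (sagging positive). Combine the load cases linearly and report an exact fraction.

M(12/5) = 771/25 kN·m

Load 1 — applied couple M₀=12 kN·m at a=9 m (b=L-a=3):
  M_1 = M₀x/L  [x≤a] = 12·(12/5)/12 = 12/5 kN·m
Load 2 — point force P=3 kN at a=3 m (b=L-a=9):
  M_2 = Pbx/L  [x≤a] = 3·9·(12/5)/12 = 27/5 kN·m
Load 3 — uniform load w=2 kN/m over full span:
  M_3 = wx(L-x)/2 = 2·(12/5)·(12-(12/5))/2 = 576/25 kN·m
Superposition: M = Σ M_i = 771/25 kN·m ≈ 30.840000 kN·m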